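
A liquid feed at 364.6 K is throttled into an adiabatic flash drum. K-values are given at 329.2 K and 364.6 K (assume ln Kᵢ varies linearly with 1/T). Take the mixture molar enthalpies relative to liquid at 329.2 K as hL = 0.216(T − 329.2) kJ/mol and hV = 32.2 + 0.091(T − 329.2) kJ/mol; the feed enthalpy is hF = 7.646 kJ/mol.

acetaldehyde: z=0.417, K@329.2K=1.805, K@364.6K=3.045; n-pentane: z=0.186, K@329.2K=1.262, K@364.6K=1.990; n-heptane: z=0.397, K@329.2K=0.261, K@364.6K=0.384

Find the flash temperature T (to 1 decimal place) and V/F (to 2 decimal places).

T = 330.9 K, V/F = 0.23

Adiabatic flash: solve Rachford–Rice at each trial T, then check hF = ψ·hV(T) + (1−ψ)·hL(T).
  T = 329.2 K: K = (1.805, 1.262, 0.261), RR gives ψ = 0.183, H_out = 5.881 kJ/mol
  T = 364.6 K: K = (3.045, 1.990, 0.384), RR gives ψ = 0.735, H_out = 28.074 kJ/mol
  T = 346.9 K: K = (2.376, 1.603, 0.320), RR gives ψ = 0.523, H_out = 19.495 kJ/mol
  T = 338.0 K: K = (2.077, 1.426, 0.289), RR gives ψ = 0.381, H_out = 13.738 kJ/mol
  T = 333.6 K: K = (1.938, 1.343, 0.275), RR gives ψ = 0.292, H_out = 10.184 kJ/mol
  T = 331.4 K: K = (1.871, 1.302, 0.268), RR gives ψ = 0.240, H_out = 8.145 kJ/mol
Linear interpolation between T = 329.2 (H_out = 5.881) and T = 331.4 (H_out = 8.145) on hF = 7.646 gives T ≈ 330.9 K, at which ψ = 0.23.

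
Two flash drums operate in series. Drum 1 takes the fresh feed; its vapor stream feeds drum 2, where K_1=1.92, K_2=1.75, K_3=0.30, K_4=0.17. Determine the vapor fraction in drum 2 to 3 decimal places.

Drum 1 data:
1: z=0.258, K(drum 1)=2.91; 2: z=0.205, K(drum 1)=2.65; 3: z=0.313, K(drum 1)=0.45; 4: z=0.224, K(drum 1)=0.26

Drum 1:
Material balance + equilibrium reduce to Σ zᵢ(Kᵢ−1)/(1+ψ₁(Kᵢ−1)) = 0.
g(0) = ΣzᵢKᵢ − 1 = 0.493 and g(1) = 1 − Σzᵢ/Kᵢ = -0.723, so a root lies in (0, 1).
Newton–Raphson from ψ₁ = 0.5:
  ψ₁ = 0.500: g = -0.0632, g' = -0.903 → ψ₁ = 0.430
Converged at ψ₁ = 0.430.
Drum-1 compositions:
  1: x = 0.142, y = 0.412
  2: x = 0.120, y = 0.318
  3: x = 0.410, y = 0.184
  4: x = 0.328, y = 0.085
Drum-2 feed = drum-1 vapor: z₂ = (0.4123, 0.3178, 0.1845, 0.0854).
Drum 2:
Newton iteration, ψ₂⁰ = 0.57:
  ψ₂ = 0.570: g = 0.0664, g' = -0.700 → ψ₂ = 0.665
  ψ₂ = 0.665: g = -0.0053, g' = -0.823 → ψ₂ = 0.658
Converged at ψ₂ = 0.658.
  1: x = 0.257, y = 0.493
  2: x = 0.213, y = 0.372
  3: x = 0.342, y = 0.103
  4: x = 0.188, y = 0.032

V/F (drum 2) = 0.658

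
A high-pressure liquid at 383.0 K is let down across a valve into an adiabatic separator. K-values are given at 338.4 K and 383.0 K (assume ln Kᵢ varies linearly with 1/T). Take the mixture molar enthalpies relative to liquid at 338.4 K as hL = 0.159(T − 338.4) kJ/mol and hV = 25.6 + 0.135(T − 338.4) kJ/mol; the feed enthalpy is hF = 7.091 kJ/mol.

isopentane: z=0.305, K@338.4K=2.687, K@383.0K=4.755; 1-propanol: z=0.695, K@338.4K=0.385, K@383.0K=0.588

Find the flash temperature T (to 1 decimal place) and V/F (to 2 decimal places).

T = 349.4 K, V/F = 0.21

Adiabatic flash: solve Rachford–Rice at each trial T, then check hF = ψ·hV(T) + (1−ψ)·hL(T).
  T = 338.4 K: K = (2.687, 0.385), RR gives ψ = 0.084, H_out = 2.149 kJ/mol
  T = 383.0 K: K = (4.755, 0.588), RR gives ψ = 0.555, H_out = 20.710 kJ/mol
  T = 360.7 K: K = (3.638, 0.482), RR gives ψ = 0.325, H_out = 11.702 kJ/mol
  T = 349.5 K: K = (3.140, 0.432), RR gives ψ = 0.212, H_out = 7.143 kJ/mol
  T = 343.9 K: K = (2.906, 0.408), RR gives ψ = 0.151, H_out = 4.711 kJ/mol
  T = 346.7 K: K = (3.022, 0.420), RR gives ψ = 0.182, H_out = 5.945 kJ/mol
  T = 348.1 K: K = (3.080, 0.426), RR gives ψ = 0.197, H_out = 6.548 kJ/mol
Linear interpolation between T = 348.1 (H_out = 6.548) and T = 349.5 (H_out = 7.143) on hF = 7.091 gives T ≈ 349.4 K, at which ψ = 0.21.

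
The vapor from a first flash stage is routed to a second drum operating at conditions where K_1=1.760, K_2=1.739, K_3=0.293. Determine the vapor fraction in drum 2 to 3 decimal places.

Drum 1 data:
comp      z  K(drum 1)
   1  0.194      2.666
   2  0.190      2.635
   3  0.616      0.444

V/F (drum 2) = 0.502

Drum 1:
Material balance + equilibrium reduce to Σ zᵢ(Kᵢ−1)/(1+ψ₁(Kᵢ−1)) = 0.
Check two-phase: ΣzᵢKᵢ = 1.291 > 1 and Σzᵢ/Kᵢ = 1.532 > 1, so g(0) = 0.291 > 0 and g(1) = -0.532 < 0.
Iterate (Newton) starting at ψ₁ = 0.32:
  ψ₁ = 0.320: g = -0.0019, g' = -0.730 → ψ₁ = 0.317
Converged at ψ₁ = 0.317.
Drum-1 compositions:
  1: x = 0.127, y = 0.338
  2: x = 0.125, y = 0.330
  3: x = 0.748, y = 0.332
Drum-2 feed = drum-1 vapor: z₂ = (0.3383, 0.3296, 0.3321).
Drum 2:
Newton–Raphson from ψ₂ = 0.5:
  ψ₂ = 0.500: g = 0.0009, g' = -0.596 → ψ₂ = 0.502
Converged at ψ₂ = 0.502.
  1: x = 0.245, y = 0.431
  2: x = 0.240, y = 0.418
  3: x = 0.515, y = 0.151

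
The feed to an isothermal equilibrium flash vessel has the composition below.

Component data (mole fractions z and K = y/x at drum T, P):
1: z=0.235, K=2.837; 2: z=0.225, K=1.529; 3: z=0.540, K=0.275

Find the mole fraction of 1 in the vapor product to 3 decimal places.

Material balance + equilibrium reduce to Σ zᵢ(Kᵢ−1)/(1+β(Kᵢ−1)) = 0.
g(0) = ΣzᵢKᵢ − 1 = 0.159 and g(1) = 1 − Σzᵢ/Kᵢ = -1.194, so a root lies in (0, 1).
Newton–Raphson from β = 0.56:
  β = 0.560: g = -0.3545, g' = -1.035 → β = 0.217
  β = 0.217: g = -0.0495, g' = -0.856 → β = 0.160
  β = 0.160: g = 0.0009, g' = -0.891 → β = 0.161
Converged at β = 0.161.
Compositions from xᵢ = zᵢ/(1+β(Kᵢ−1)), yᵢ = Kᵢxᵢ:
  1: x = 0.181, y = 0.515
  2: x = 0.207, y = 0.317
  3: x = 0.611, y = 0.168

y_1 = 0.515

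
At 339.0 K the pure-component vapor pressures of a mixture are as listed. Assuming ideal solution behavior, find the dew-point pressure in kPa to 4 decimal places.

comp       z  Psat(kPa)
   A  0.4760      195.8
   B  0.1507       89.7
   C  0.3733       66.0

At the dew point ψ → 1, so Σzᵢ/Kᵢ = 1 with Kᵢ = Pᵢˢᵃᵗ/P ⇒ 1/P = Σzᵢ/Pᵢˢᵃᵗ.
1/P = 0.4760/195.8 + 0.1507/89.7 + 0.3733/66.0 = 0.0097672 ⇒ P = 102.3839 kPa

Pdew = 102.3839 kPa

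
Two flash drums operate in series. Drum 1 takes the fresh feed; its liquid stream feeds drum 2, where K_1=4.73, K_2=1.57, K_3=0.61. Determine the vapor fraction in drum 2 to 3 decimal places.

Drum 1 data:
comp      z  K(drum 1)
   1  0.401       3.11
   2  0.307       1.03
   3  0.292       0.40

Drum 1:
Let ψ₁ = V/F and solve Σ zᵢ(Kᵢ−1)/(1+ψ₁(Kᵢ−1)) = 0.
g(0) = ΣzᵢKᵢ − 1 = 0.680 and g(1) = 1 − Σzᵢ/Kᵢ = -0.157, so a root lies in (0, 1).
Iterate (Newton) starting at ψ₁ = 0.5:
  ψ₁ = 0.500: g = 0.1705, g' = -0.638 → ψ₁ = 0.767
  ψ₁ = 0.767: g = 0.0073, g' = -0.622 → ψ₁ = 0.779
Converged at ψ₁ = 0.779.
Drum-1 compositions:
  1: x = 0.152, y = 0.472
  2: x = 0.300, y = 0.309
  3: x = 0.548, y = 0.219
Drum-2 feed = drum-1 liquid: z₂ = (0.1517, 0.3000, 0.5483).
Drum 2:
Rachford–Rice: g(ψ₂) = Σ zᵢ(Kᵢ−1)/(1+ψ₂(Kᵢ−1)) = 0.
Feasibility: ΣzᵢKᵢ = 1.523, Σzᵢ/Kᵢ = 1.122 — both > 1, two phases present.
Newton iteration, ψ₂⁰ = 0.5:
  ψ₂ = 0.500: g = 0.0649, g' = -0.445 → ψ₂ = 0.646
  ψ₂ = 0.646: g = 0.0051, g' = -0.383 → ψ₂ = 0.659
Converged at ψ₂ = 0.659.
  1: x = 0.044, y = 0.207
  2: x = 0.218, y = 0.342
  3: x = 0.738, y = 0.450

V/F (drum 2) = 0.659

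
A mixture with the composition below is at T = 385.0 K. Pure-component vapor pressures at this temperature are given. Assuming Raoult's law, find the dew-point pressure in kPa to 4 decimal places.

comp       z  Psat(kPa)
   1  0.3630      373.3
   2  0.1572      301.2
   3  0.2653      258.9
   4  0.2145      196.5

Pdew = 276.9589 kPa

At the dew point ψ → 1, so Σzᵢ/Kᵢ = 1 with Kᵢ = Pᵢˢᵃᵗ/P ⇒ 1/P = Σzᵢ/Pᵢˢᵃᵗ.
1/P = 0.3630/373.3 + 0.1572/301.2 + 0.2653/258.9 + 0.2145/196.5 = 0.0036106 ⇒ P = 276.9589 kPa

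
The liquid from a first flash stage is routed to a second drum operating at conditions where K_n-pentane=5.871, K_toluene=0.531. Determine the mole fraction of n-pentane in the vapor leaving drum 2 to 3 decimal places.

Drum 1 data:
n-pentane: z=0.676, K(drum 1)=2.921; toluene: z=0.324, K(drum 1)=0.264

y_n-pentane (drum 2) = 0.516

Drum 1:
Binary case is linear: z₁(K₁−1)(1+ψ₁(K₂−1)) + z₂(K₂−1)(1+ψ₁(K₁−1)) = 0
⇒ ψ₁ = [z₁(K₁−1)+z₂(K₂−1)] / [−(K₁−1)(K₂−1)] = 1.0601/1.4139 = 0.750
Drum-1 compositions:
  n-pentane: x = 0.277, y = 0.809
  toluene: x = 0.723, y = 0.191
Drum-2 feed = drum-1 liquid: z₂ = (0.2770, 0.7230).
Drum 2:
Binary case is linear: z₁(K₁−1)(1+ψ₂(K₂−1)) + z₂(K₂−1)(1+ψ₂(K₁−1)) = 0
⇒ ψ₂ = [z₁(K₁−1)+z₂(K₂−1)] / [−(K₁−1)(K₂−1)] = 1.0102/2.2845 = 0.442
  n-pentane: x = 0.088, y = 0.516
  toluene: x = 0.912, y = 0.484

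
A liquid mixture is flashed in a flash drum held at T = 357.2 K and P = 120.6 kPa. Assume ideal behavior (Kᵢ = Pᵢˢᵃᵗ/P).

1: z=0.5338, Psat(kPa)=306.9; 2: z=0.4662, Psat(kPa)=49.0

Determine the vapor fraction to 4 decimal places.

ψ = 0.5973

Raoult's law: Kᵢ = Pᵢˢᵃᵗ/P = Pᵢˢᵃᵗ/120.6.
  K_1 = 306.9/120.6 = 2.544776, K_2 = 49.0/120.6 = 0.406302
Material balance + equilibrium reduce to Σ zᵢ(Kᵢ−1)/(1+ψ(Kᵢ−1)) = 0.
Check two-phase: ΣzᵢKᵢ = 1.5478 > 1 and Σzᵢ/Kᵢ = 1.3572 > 1, so g(0) = 0.5478 > 0 and g(1) = -0.3572 < 0.
Newton iteration, ψ⁰ = 0.48:
  ψ = 0.4800: g = 0.08641, g' = -0.7414 → ψ = 0.5965
  ψ = 0.5965: g = 0.00057, g' = -0.7390 → ψ = 0.5973
Converged at ψ = 0.5973.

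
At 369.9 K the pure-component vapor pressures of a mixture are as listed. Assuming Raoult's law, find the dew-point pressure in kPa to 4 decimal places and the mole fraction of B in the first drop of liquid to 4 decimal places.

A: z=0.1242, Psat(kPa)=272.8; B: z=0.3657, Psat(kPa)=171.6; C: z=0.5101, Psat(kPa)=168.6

At the dew point ψ → 1, so Σzᵢ/Kᵢ = 1 with Kᵢ = Pᵢˢᵃᵗ/P ⇒ 1/P = Σzᵢ/Pᵢˢᵃᵗ.
1/P = 0.1242/272.8 + 0.3657/171.6 + 0.5101/168.6 = 0.0056119 ⇒ P = 178.1927 kPa
xᵢ = zᵢP/Pᵢˢᵃᵗ ⇒ x_B = 0.3657·178.1927/171.6 = 0.3797

Pdew = 178.1927 kPa, x_B = 0.3797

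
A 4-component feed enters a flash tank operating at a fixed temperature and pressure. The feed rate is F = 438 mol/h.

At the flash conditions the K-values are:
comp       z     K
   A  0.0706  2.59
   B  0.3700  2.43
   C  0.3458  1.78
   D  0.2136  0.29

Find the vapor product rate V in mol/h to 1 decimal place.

Newton iteration, ψ⁰ = 0.47:
  ψ = 0.4700: g = 0.35043, g' = -0.6843 → ψ = 0.9821
  ψ = 0.9821: g = -0.08444, g' = -1.4008 → ψ = 0.9219
  ψ = 0.9219: g = -0.00831, g' = -1.1435 → ψ = 0.9146
  ψ = 0.9146: g = -0.00009, g' = -1.1191 → ψ = 0.9145
Converged at ψ = 0.9145.
Then V = ψ·F = 0.9145·438 = 400.6 mol/h and L = F − V = 37.4 mol/h.

V = 400.6 mol/h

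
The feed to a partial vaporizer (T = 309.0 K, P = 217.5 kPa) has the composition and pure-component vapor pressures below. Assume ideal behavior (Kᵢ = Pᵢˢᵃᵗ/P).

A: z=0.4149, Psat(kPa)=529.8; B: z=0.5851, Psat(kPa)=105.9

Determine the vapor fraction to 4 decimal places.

Raoult's law: Kᵢ = Pᵢˢᵃᵗ/P = Pᵢˢᵃᵗ/217.5.
  K_A = 529.8/217.5 = 2.435862, K_B = 105.9/217.5 = 0.486897
Rachford–Rice: g(ψ) = Σ zᵢ(Kᵢ−1)/(1+ψ(Kᵢ−1)) = 0.
g(0) = ΣzᵢKᵢ − 1 = 0.2955 and g(1) = 1 − Σzᵢ/Kᵢ = -0.3720, so a root lies in (0, 1).
Binary case is linear: z₁(K₁−1)(1+ψ(K₂−1)) + z₂(K₂−1)(1+ψ(K₁−1)) = 0
⇒ ψ = [z₁(K₁−1)+z₂(K₂−1)] / [−(K₁−1)(K₂−1)] = 0.29552/0.73675 = 0.4011

ψ = 0.4011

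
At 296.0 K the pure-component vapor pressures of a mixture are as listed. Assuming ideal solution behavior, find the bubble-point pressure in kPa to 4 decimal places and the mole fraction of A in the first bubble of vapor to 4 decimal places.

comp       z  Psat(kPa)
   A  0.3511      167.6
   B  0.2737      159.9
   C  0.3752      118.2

At the bubble point ψ → 0, so ΣzᵢKᵢ = 1 with Kᵢ = Pᵢˢᵃᵗ/P ⇒ P = ΣzᵢPᵢˢᵃᵗ.
P = 0.3511·167.6 + 0.2737·159.9 + 0.3752·118.2 = 146.9576 kPa
yᵢ = zᵢPᵢˢᵃᵗ/P ⇒ y_A = 0.3511·167.6/146.9576 = 0.4004

Pbub = 146.9576 kPa, y_A = 0.4004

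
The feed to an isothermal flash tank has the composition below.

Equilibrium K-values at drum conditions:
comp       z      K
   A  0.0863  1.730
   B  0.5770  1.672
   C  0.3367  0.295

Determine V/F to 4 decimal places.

V/F = 0.4453

Material balance + equilibrium reduce to Σ zᵢ(Kᵢ−1)/(1+V/F(Kᵢ−1)) = 0.
Check two-phase: ΣzᵢKᵢ = 1.2134 > 1 and Σzᵢ/Kᵢ = 1.5363 > 1, so g(0) = 0.2134 > 0 and g(1) = -0.5363 < 0.
Newton iteration, V/F⁰ = 0.5:
  V/F = 0.5000: g = -0.03022, g' = -0.5698 → V/F = 0.4470
  V/F = 0.4470: g = -0.00091, g' = -0.5370 → V/F = 0.4453
Converged at V/F = 0.4453.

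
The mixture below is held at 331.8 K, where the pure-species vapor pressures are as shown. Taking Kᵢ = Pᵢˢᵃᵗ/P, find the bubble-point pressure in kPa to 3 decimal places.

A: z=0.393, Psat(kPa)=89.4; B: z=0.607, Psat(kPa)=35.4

Pbub = 56.622 kPa

At the bubble point ψ → 0, so ΣzᵢKᵢ = 1 with Kᵢ = Pᵢˢᵃᵗ/P ⇒ P = ΣzᵢPᵢˢᵃᵗ.
P = 0.393·89.4 + 0.607·35.4 = 56.622 kPa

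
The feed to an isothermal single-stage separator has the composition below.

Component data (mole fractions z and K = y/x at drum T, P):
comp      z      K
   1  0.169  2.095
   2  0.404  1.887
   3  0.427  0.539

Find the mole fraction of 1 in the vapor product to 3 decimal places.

y_1 = 0.190

Material balance + equilibrium reduce to Σ zᵢ(Kᵢ−1)/(1+ψ(Kᵢ−1)) = 0.
g(0) = ΣzᵢKᵢ − 1 = 0.347 and g(1) = 1 − Σzᵢ/Kᵢ = -0.087, so a root lies in (0, 1).
Newton iteration, ψ⁰ = 0.33:
  ψ = 0.330: g = 0.1810, g' = -0.426 → ψ = 0.755
  ψ = 0.755: g = 0.0140, g' = -0.388 → ψ = 0.791
Converged at ψ = 0.791.
Compositions from xᵢ = zᵢ/(1+ψ(Kᵢ−1)), yᵢ = Kᵢxᵢ:
  1: x = 0.091, y = 0.190
  2: x = 0.237, y = 0.448
  3: x = 0.672, y = 0.362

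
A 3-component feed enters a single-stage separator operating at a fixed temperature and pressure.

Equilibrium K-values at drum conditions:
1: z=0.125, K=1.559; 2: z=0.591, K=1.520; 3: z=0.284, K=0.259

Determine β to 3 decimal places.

β = 0.427

Material balance + equilibrium reduce to Σ zᵢ(Kᵢ−1)/(1+β(Kᵢ−1)) = 0.
Feasibility: ΣzᵢKᵢ = 1.167, Σzᵢ/Kᵢ = 1.566 — both > 1, two phases present.
Newton–Raphson from β = 0.45:
  β = 0.450: g = -0.0108, g' = -0.481 → β = 0.427
Converged at β = 0.427.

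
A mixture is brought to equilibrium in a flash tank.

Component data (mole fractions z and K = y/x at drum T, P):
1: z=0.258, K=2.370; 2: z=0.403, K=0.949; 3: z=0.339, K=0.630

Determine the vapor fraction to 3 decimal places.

Let ψ = V/F and solve Σ zᵢ(Kᵢ−1)/(1+ψ(Kᵢ−1)) = 0.
g(0) = ΣzᵢKᵢ − 1 = 0.207 and g(1) = 1 − Σzᵢ/Kᵢ = -0.072, so a root lies in (0, 1).
Newton iteration, ψ⁰ = 0.5:
  ψ = 0.500: g = 0.0348, g' = -0.242 → ψ = 0.644
  ψ = 0.644: g = 0.0019, g' = -0.218 → ψ = 0.653
Converged at ψ = 0.653.

ψ = 0.653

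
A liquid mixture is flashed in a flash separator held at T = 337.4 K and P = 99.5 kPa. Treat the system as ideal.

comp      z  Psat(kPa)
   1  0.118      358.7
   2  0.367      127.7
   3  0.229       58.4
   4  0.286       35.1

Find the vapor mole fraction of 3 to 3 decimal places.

Raoult's law: Kᵢ = Pᵢˢᵃᵗ/P = Pᵢˢᵃᵗ/99.5.
  K_1 = 358.7/99.5 = 3.60503, K_2 = 127.7/99.5 = 1.28342, K_3 = 58.4/99.5 = 0.58693, K_4 = 35.1/99.5 = 0.35276
Iterate (Newton) starting at ψ = 0.44:
  ψ = 0.440: g = -0.1387, g' = -0.490 → ψ = 0.157
  ψ = 0.157: g = 0.0107, g' = -0.624 → ψ = 0.174
Converged at ψ = 0.174.
Compositions from xᵢ = zᵢ/(1+ψ(Kᵢ−1)), yᵢ = Kᵢxᵢ:
  1: x = 0.081, y = 0.293
  2: x = 0.350, y = 0.449
  3: x = 0.247, y = 0.145
  4: x = 0.322, y = 0.114

y_3 = 0.145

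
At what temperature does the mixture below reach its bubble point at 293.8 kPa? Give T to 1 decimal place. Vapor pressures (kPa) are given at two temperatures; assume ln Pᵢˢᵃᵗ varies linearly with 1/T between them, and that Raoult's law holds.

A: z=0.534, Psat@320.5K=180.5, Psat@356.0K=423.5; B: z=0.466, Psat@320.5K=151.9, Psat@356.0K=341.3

Bubble-point temperature: ΣzᵢPᵢˢᵃᵗ(T) = P. Interpolate ln Pᵢˢᵃᵗ = aᵢ + bᵢ/T.
  T = 320.5 K: ΣzᵢPᵢˢᵃᵗ = 167.17 kPa
  T = 356.0 K: ΣzᵢPᵢˢᵃᵗ = 385.19 kPa
  T = 338.2 K: ΣzᵢPᵢˢᵃᵗ = 259.06 kPa
  T = 347.1 K: ΣzᵢPᵢˢᵃᵗ = 317.50 kPa
  T = 342.6 K: ΣzᵢPᵢˢᵃᵗ = 286.85 kPa
  T = 344.9 K: ΣzᵢPᵢˢᵃᵗ = 302.22 kPa
  T = 343.8 K: ΣzᵢPᵢˢᵃᵗ = 294.79 kPa
Interpolating between 342.6 K and 343.8 K gives T ≈ 343.7 K.

T = 343.7 K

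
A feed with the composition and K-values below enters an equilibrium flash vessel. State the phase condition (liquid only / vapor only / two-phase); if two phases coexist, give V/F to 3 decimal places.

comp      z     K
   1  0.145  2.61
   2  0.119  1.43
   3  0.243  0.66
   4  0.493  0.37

ΣzᵢKᵢ = 0.891; Σzᵢ/Kᵢ = 1.839.
Since ΣzᵢKᵢ < 1 the mixture is below its bubble point — single liquid phase.

liquid only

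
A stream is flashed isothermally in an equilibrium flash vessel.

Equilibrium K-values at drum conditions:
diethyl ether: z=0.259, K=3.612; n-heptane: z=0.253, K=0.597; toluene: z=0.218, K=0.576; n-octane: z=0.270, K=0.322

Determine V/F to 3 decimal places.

Material balance + equilibrium reduce to Σ zᵢ(Kᵢ−1)/(1+V/F(Kᵢ−1)) = 0.
Feasibility: ΣzᵢKᵢ = 1.299, Σzᵢ/Kᵢ = 1.712 — both > 1, two phases present.
Newton–Raphson from V/F = 0.5:
  V/F = 0.500: g = -0.2286, g' = -0.744 → V/F = 0.193
  V/F = 0.193: g = 0.0282, g' = -1.041 → V/F = 0.220
  V/F = 0.220: g = 0.0008, g' = -0.982 → V/F = 0.221
Converged at V/F = 0.221.

V/F = 0.221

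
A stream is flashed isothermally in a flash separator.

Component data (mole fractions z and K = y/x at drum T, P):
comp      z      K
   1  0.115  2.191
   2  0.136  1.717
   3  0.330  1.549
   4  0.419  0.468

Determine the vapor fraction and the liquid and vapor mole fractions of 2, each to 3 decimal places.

ψ = 0.490, x_2 = 0.101, y_2 = 0.173

Let ψ = V/F and solve Σ zᵢ(Kᵢ−1)/(1+ψ(Kᵢ−1)) = 0.
Check two-phase: ΣzᵢKᵢ = 1.193 > 1 and Σzᵢ/Kᵢ = 1.240 > 1, so g(0) = 0.193 > 0 and g(1) = -0.240 < 0.
Newton iteration, ψ⁰ = 0.5:
  ψ = 0.500: g = -0.0039, g' = -0.383 → ψ = 0.490
Converged at ψ = 0.490.
Compositions from xᵢ = zᵢ/(1+ψ(Kᵢ−1)), yᵢ = Kᵢxᵢ:
  1: x = 0.073, y = 0.159
  2: x = 0.101, y = 0.173
  3: x = 0.260, y = 0.403
  4: x = 0.567, y = 0.265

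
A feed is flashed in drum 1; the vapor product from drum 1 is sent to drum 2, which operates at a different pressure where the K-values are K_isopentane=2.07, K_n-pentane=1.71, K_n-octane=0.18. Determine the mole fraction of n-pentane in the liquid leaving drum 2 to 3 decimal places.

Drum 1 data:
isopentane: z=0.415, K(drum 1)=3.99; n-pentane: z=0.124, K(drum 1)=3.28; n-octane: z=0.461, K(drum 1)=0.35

Drum 1:
Material balance + equilibrium reduce to Σ zᵢ(Kᵢ−1)/(1+ψ₁(Kᵢ−1)) = 0.
Feasibility: ΣzᵢKᵢ = 2.224, Σzᵢ/Kᵢ = 1.459 — both > 1, two phases present.
Newton iteration, ψ₁⁰ = 0.5:
  ψ₁ = 0.500: g = 0.1855, g' = -1.164 → ψ₁ = 0.659
  ψ₁ = 0.659: g = 0.0061, g' = -1.120 → ψ₁ = 0.665
Converged at ψ₁ = 0.665.
Drum-1 compositions:
  isopentane: x = 0.139, y = 0.554
  n-pentane: x = 0.049, y = 0.162
  n-octane: x = 0.812, y = 0.284
Drum-2 feed = drum-1 vapor: z₂ = (0.5542, 0.1617, 0.2841).
Drum 2:
Material balance + equilibrium reduce to Σ zᵢ(Kᵢ−1)/(1+ψ₂(Kᵢ−1)) = 0.
g(0) = ΣzᵢKᵢ − 1 = 0.475 and g(1) = 1 − Σzᵢ/Kᵢ = -0.941, so a root lies in (0, 1).
Newton iteration, ψ₂⁰ = 0.5:
  ψ₂ = 0.500: g = 0.0761, g' = -0.863 → ψ₂ = 0.588
  ψ₂ = 0.588: g = -0.0052, g' = -0.993 → ψ₂ = 0.583
Converged at ψ₂ = 0.583.
  isopentane: x = 0.341, y = 0.706
  n-pentane: x = 0.114, y = 0.196
  n-octane: x = 0.544, y = 0.098

x_n-pentane (drum 2) = 0.114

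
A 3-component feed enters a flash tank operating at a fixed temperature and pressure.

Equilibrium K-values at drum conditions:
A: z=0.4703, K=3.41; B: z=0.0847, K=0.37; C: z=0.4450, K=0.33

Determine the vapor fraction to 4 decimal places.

ψ = 0.4888

Let ψ = V/F and solve Σ zᵢ(Kᵢ−1)/(1+ψ(Kᵢ−1)) = 0.
g(0) = ΣzᵢKᵢ − 1 = 0.7819 and g(1) = 1 − Σzᵢ/Kᵢ = -0.7153, so a root lies in (0, 1).
Newton iteration, ψ⁰ = 0.5:
  ψ = 0.5000: g = -0.01222, g' = -1.0852 → ψ = 0.4887
  ψ = 0.4887: g = 0.00001, g' = -1.0877 → ψ = 0.4888
Converged at ψ = 0.4888.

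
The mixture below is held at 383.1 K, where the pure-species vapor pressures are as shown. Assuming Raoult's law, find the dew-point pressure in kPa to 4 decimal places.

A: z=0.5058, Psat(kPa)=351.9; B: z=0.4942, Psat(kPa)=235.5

At the dew point ψ → 1, so Σzᵢ/Kᵢ = 1 with Kᵢ = Pᵢˢᵃᵗ/P ⇒ 1/P = Σzᵢ/Pᵢˢᵃᵗ.
1/P = 0.5058/351.9 + 0.4942/235.5 = 0.0035359 ⇒ P = 282.8171 kPa

Pdew = 282.8171 kPa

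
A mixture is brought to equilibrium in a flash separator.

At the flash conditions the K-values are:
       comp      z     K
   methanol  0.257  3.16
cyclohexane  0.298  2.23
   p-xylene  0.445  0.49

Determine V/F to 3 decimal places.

Iterate (Newton) starting at V/F = 0.5:
  V/F = 0.500: g = 0.1892, g' = -0.659 → V/F = 0.787
  V/F = 0.787: g = 0.0125, g' = -0.604 → V/F = 0.808
Converged at V/F = 0.808.

V/F = 0.808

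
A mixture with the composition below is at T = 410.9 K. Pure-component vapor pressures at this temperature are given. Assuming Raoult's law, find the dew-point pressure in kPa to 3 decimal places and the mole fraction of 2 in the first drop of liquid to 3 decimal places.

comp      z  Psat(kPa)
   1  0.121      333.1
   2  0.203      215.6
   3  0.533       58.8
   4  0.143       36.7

At the dew point ψ → 1, so Σzᵢ/Kᵢ = 1 with Kᵢ = Pᵢˢᵃᵗ/P ⇒ 1/P = Σzᵢ/Pᵢˢᵃᵗ.
1/P = 0.121/333.1 + 0.203/215.6 + 0.533/58.8 + 0.143/36.7 = 0.014266 ⇒ P = 70.097 kPa
xᵢ = zᵢP/Pᵢˢᵃᵗ ⇒ x_2 = 0.203·70.097/215.6 = 0.066

Pdew = 70.097 kPa, x_2 = 0.066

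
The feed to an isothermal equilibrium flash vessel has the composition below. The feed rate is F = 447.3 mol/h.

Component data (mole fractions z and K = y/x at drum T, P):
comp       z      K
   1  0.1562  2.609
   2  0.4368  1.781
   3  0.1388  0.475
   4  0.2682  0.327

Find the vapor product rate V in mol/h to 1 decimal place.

V = 233.7 mol/h

Let ψ = V/F and solve Σ zᵢ(Kᵢ−1)/(1+ψ(Kᵢ−1)) = 0.
Feasibility: ΣzᵢKᵢ = 1.3391, Σzᵢ/Kᵢ = 1.4175 — both > 1, two phases present.
Newton–Raphson from ψ = 0.45:
  ψ = 0.4500: g = 0.04388, g' = -0.5975 → ψ = 0.5234
  ψ = 0.5234: g = -0.00058, g' = -0.6157 → ψ = 0.5225
Converged at ψ = 0.5225.
Then V = ψ·F = 0.5225·447.3 = 233.7 mol/h and L = F − V = 213.6 mol/h.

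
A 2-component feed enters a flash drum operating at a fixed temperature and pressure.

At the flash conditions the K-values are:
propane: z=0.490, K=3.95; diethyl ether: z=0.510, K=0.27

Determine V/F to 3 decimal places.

V/F = 0.498

Binary case is linear: z₁(K₁−1)(1+V/F(K₂−1)) + z₂(K₂−1)(1+V/F(K₁−1)) = 0
⇒ V/F = [z₁(K₁−1)+z₂(K₂−1)] / [−(K₁−1)(K₂−1)] = 1.0732/2.1535 = 0.498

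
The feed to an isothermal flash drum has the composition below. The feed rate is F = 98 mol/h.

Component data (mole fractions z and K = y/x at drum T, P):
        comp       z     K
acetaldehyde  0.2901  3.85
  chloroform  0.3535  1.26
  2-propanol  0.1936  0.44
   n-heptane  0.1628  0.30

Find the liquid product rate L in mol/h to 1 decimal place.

L = 35.8 mol/h

Material balance + equilibrium reduce to Σ zᵢ(Kᵢ−1)/(1+ψ(Kᵢ−1)) = 0.
Check two-phase: ΣzᵢKᵢ = 1.6963 > 1 and Σzᵢ/Kᵢ = 1.3386 > 1, so g(0) = 0.6963 > 0 and g(1) = -0.3386 < 0.
Iterate (Newton) starting at ψ = 0.5:
  ψ = 0.5000: g = 0.09638, g' = -0.7253 → ψ = 0.6329
  ψ = 0.6329: g = 0.00128, g' = -0.7202 → ψ = 0.6347
Converged at ψ = 0.6347.
Then V = ψ·F = 0.6347·98 = 62.2 mol/h and L = F − V = 35.8 mol/h.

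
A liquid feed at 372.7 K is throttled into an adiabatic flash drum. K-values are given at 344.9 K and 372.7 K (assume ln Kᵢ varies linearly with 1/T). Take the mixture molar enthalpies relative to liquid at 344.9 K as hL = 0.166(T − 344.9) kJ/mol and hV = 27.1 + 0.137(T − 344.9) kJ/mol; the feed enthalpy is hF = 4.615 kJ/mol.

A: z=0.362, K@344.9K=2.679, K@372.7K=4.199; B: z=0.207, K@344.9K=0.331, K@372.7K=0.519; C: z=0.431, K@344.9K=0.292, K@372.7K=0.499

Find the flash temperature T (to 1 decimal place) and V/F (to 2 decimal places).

T = 346.3 K, V/F = 0.16

Adiabatic flash: solve Rachford–Rice at each trial T, then check hF = ψ·hV(T) + (1−ψ)·hL(T).
  T = 344.9 K: K = (2.679, 0.331, 0.292), RR gives ψ = 0.141, H_out = 3.810 kJ/mol
  T = 372.7 K: K = (4.199, 0.519, 0.499), RR gives ψ = 0.533, H_out = 18.616 kJ/mol
  T = 358.8 K: K = (3.383, 0.418, 0.386), RR gives ψ = 0.332, H_out = 11.164 kJ/mol
  T = 351.9 K: K = (3.020, 0.373, 0.337), RR gives ψ = 0.240, H_out = 7.614 kJ/mol
  T = 348.4 K: K = (2.846, 0.352, 0.314), RR gives ψ = 0.192, H_out = 5.753 kJ/mol
  T = 346.6 K: K = (2.759, 0.341, 0.302), RR gives ψ = 0.166, H_out = 4.766 kJ/mol
Linear interpolation between T = 344.9 (H_out = 3.810) and T = 346.6 (H_out = 4.766) on hF = 4.615 gives T ≈ 346.3 K, at which ψ = 0.16.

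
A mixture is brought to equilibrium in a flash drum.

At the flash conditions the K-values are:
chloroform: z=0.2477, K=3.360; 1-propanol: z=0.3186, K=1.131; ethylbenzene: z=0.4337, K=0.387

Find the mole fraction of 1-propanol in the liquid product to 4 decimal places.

Rachford–Rice: g(ψ) = Σ zᵢ(Kᵢ−1)/(1+ψ(Kᵢ−1)) = 0.
Check two-phase: ΣzᵢKᵢ = 1.3605 > 1 and Σzᵢ/Kᵢ = 1.4761 > 1, so g(0) = 0.3605 > 0 and g(1) = -0.4761 < 0.
Newton iteration, ψ⁰ = 0.5:
  ψ = 0.5000: g = -0.07603, g' = -0.6340 → ψ = 0.3801
  ψ = 0.3801: g = 0.00131, g' = -0.6654 → ψ = 0.3820
Converged at ψ = 0.3820.
Compositions from xᵢ = zᵢ/(1+ψ(Kᵢ−1)), yᵢ = Kᵢxᵢ:
  chloroform: x = 0.1303, y = 0.4377
  1-propanol: x = 0.3034, y = 0.3432
  ethylbenzene: x = 0.5663, y = 0.2192

x_1-propanol = 0.3034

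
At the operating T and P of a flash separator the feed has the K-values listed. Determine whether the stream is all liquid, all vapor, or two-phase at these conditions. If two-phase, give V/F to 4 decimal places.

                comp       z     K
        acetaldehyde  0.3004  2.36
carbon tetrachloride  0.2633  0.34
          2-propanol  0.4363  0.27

ΣzᵢKᵢ = 0.9163; Σzᵢ/Kᵢ = 2.5176.
Since ΣzᵢKᵢ < 1 the mixture is below its bubble point — single liquid phase.

all liquid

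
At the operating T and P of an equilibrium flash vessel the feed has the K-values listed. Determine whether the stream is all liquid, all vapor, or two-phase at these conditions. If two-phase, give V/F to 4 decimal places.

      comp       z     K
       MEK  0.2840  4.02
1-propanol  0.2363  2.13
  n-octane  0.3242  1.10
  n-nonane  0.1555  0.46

all vapor

ΣzᵢKᵢ = 2.0731; Σzᵢ/Kᵢ = 0.8144.
Since Σzᵢ/Kᵢ < 1 the mixture is above its dew point — single vapor phase.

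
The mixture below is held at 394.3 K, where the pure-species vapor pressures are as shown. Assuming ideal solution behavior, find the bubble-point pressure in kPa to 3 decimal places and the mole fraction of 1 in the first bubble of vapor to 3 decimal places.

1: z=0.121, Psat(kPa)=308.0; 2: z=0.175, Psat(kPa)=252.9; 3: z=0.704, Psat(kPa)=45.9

At the bubble point ψ → 0, so ΣzᵢKᵢ = 1 with Kᵢ = Pᵢˢᵃᵗ/P ⇒ P = ΣzᵢPᵢˢᵃᵗ.
P = 0.121·308.0 + 0.175·252.9 + 0.704·45.9 = 113.839 kPa
yᵢ = zᵢPᵢˢᵃᵗ/P ⇒ y_1 = 0.121·308.0/113.839 = 0.327

Pbub = 113.839 kPa, y_1 = 0.327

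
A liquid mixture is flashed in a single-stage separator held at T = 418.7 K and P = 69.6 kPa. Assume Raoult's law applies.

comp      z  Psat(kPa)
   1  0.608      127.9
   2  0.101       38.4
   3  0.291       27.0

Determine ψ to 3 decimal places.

Raoult's law: Kᵢ = Pᵢˢᵃᵗ/P = Pᵢˢᵃᵗ/69.6.
  K_1 = 127.9/69.6 = 1.83764, K_2 = 38.4/69.6 = 0.55172, K_3 = 27.0/69.6 = 0.38793
Material balance + equilibrium reduce to Σ zᵢ(Kᵢ−1)/(1+ψ(Kᵢ−1)) = 0.
Check two-phase: ΣzᵢKᵢ = 1.286 > 1 and Σzᵢ/Kᵢ = 1.264 > 1, so g(0) = 0.286 > 0 and g(1) = -0.264 < 0.
Iterate (Newton) starting at ψ = 0.5:
  ψ = 0.500: g = 0.0439, g' = -0.472 → ψ = 0.593
  ψ = 0.593: g = -0.0010, g' = -0.497 → ψ = 0.591
Converged at ψ = 0.591.

ψ = 0.591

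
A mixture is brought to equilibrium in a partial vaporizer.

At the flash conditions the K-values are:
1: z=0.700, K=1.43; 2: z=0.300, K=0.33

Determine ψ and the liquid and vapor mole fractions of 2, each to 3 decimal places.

Let ψ = V/F and solve Σ zᵢ(Kᵢ−1)/(1+ψ(Kᵢ−1)) = 0.
Check two-phase: ΣzᵢKᵢ = 1.100 > 1 and Σzᵢ/Kᵢ = 1.399 > 1, so g(0) = 0.100 > 0 and g(1) = -0.399 < 0.
Binary case is linear: z₁(K₁−1)(1+ψ(K₂−1)) + z₂(K₂−1)(1+ψ(K₁−1)) = 0
⇒ ψ = [z₁(K₁−1)+z₂(K₂−1)] / [−(K₁−1)(K₂−1)] = 0.1000/0.2881 = 0.347
Compositions from xᵢ = zᵢ/(1+ψ(Kᵢ−1)), yᵢ = Kᵢxᵢ:
  1: x = 0.609, y = 0.871
  2: x = 0.391, y = 0.129

ψ = 0.347, x_2 = 0.391, y_2 = 0.129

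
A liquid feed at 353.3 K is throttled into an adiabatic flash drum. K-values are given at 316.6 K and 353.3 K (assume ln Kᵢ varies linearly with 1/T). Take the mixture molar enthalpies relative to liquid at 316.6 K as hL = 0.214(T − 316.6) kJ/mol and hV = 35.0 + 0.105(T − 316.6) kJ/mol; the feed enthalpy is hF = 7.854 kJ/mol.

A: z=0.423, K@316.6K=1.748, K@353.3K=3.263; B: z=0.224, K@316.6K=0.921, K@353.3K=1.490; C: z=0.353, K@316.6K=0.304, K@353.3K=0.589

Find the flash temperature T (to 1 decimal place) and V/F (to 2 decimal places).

T = 318.6 K, V/F = 0.21

Adiabatic flash: solve Rachford–Rice at each trial T, then check hF = ψ·hV(T) + (1−ψ)·hL(T).
  T = 316.6 K: K = (1.748, 0.921, 0.304), RR gives ψ = 0.131, H_out = 4.581 kJ/mol
  T = 353.3 K: K = (3.263, 1.490, 0.589), RR gives ψ = 1.000, H_out = 38.853 kJ/mol
  T = 335.0 K: K = (2.431, 1.188, 0.431), RR gives ψ = 0.711, H_out = 27.405 kJ/mol
  T = 325.8 K: K = (2.071, 1.050, 0.364), RR gives ψ = 0.454, H_out = 17.404 kJ/mol
  T = 321.2 K: K = (1.905, 0.984, 0.333), RR gives ψ = 0.307, H_out = 11.573 kJ/mol
  T = 318.9 K: K = (1.825, 0.952, 0.318), RR gives ψ = 0.224, H_out = 8.264 kJ/mol
Linear interpolation between T = 316.6 (H_out = 4.581) and T = 318.9 (H_out = 8.264) on hF = 7.854 gives T ≈ 318.6 K, at which ψ = 0.21.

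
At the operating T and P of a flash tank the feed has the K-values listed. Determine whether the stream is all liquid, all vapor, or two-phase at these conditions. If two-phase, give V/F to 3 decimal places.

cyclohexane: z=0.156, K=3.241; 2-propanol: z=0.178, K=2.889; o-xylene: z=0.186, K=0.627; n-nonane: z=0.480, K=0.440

two-phase, V/F = 0.329

ΣzᵢKᵢ = 1.348; Σzᵢ/Kᵢ = 1.497.
Both exceed 1, so a two-phase solution exists.
Newton iteration, ψ⁰ = 0.63:
  ψ = 0.630: g = -0.2075, g' = -0.671 → ψ = 0.321
  ψ = 0.321: g = 0.0065, g' = -0.769 → ψ = 0.329
Converged at ψ = 0.329.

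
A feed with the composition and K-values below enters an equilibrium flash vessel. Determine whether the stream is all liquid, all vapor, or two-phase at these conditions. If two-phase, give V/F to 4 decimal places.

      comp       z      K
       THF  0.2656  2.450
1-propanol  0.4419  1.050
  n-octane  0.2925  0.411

two-phase, V/F = 0.5016

ΣzᵢKᵢ = 1.2349; Σzᵢ/Kᵢ = 1.2409.
Both exceed 1, so a two-phase solution exists.
Rachford–Rice: g(ψ) = Σ zᵢ(Kᵢ−1)/(1+ψ(Kᵢ−1)) = 0.
Newton iteration, ψ⁰ = 0.54:
  ψ = 0.5400: g = -0.01513, g' = -0.3949 → ψ = 0.5017
  ψ = 0.5017: g = -0.00005, g' = -0.3926 → ψ = 0.5016
Converged at ψ = 0.5016.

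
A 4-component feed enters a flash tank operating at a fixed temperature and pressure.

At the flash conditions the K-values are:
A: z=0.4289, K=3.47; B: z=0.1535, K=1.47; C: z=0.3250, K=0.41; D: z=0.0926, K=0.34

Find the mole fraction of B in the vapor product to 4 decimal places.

y_B = 0.1696

Rachford–Rice: g(ψ) = Σ zᵢ(Kᵢ−1)/(1+ψ(Kᵢ−1)) = 0.
Check two-phase: ΣzᵢKᵢ = 1.8787 > 1 and Σzᵢ/Kᵢ = 1.2931 > 1, so g(0) = 0.8787 > 0 and g(1) = -0.2931 < 0.
Newton–Raphson from ψ = 0.48:
  ψ = 0.4800: g = 0.18661, g' = -0.8770 → ψ = 0.6928
  ψ = 0.6928: g = 0.00825, g' = -0.8358 → ψ = 0.7027
  ψ = 0.7027: g = -0.00002, g' = -0.8392 → ψ = 0.7026
Converged at ψ = 0.7026.
Compositions from xᵢ = zᵢ/(1+ψ(Kᵢ−1)), yᵢ = Kᵢxᵢ:
  A: x = 0.1568, y = 0.5441
  B: x = 0.1154, y = 0.1696
  C: x = 0.5551, y = 0.2276
  D: x = 0.1727, y = 0.0587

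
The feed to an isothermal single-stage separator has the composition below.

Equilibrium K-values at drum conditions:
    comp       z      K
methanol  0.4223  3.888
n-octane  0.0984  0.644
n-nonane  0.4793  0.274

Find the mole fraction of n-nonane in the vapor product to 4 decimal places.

Newton–Raphson from β = 0.5:
  β = 0.5000: g = -0.08986, g' = -1.2307 → β = 0.4270
  β = 0.4270: g = 0.00053, g' = -1.2542 → β = 0.4274
Converged at β = 0.4274.
Compositions from xᵢ = zᵢ/(1+β(Kᵢ−1)), yᵢ = Kᵢxᵢ:
  methanol: x = 0.1890, y = 0.7348
  n-octane: x = 0.1161, y = 0.0747
  n-nonane: x = 0.6949, y = 0.1904

y_n-nonane = 0.1904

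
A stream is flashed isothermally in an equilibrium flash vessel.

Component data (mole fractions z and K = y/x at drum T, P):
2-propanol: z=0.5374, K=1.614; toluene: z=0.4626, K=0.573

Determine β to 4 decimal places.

Material balance + equilibrium reduce to Σ zᵢ(Kᵢ−1)/(1+β(Kᵢ−1)) = 0.
Check two-phase: ΣzᵢKᵢ = 1.1324 > 1 and Σzᵢ/Kᵢ = 1.1403 > 1, so g(0) = 0.1324 > 0 and g(1) = -0.1403 < 0.
Binary case is linear: z₁(K₁−1)(1+β(K₂−1)) + z₂(K₂−1)(1+β(K₁−1)) = 0
⇒ β = [z₁(K₁−1)+z₂(K₂−1)] / [−(K₁−1)(K₂−1)] = 0.13243/0.26218 = 0.5051

β = 0.5051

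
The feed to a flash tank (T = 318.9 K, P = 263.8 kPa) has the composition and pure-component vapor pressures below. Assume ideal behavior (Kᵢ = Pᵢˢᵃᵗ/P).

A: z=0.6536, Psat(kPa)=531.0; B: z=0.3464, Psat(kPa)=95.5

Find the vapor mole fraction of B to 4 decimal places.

Raoult's law: Kᵢ = Pᵢˢᵃᵗ/P = Pᵢˢᵃᵗ/263.8.
  K_A = 531.0/263.8 = 2.012889, K_B = 95.5/263.8 = 0.362017
Material balance + equilibrium reduce to Σ zᵢ(Kᵢ−1)/(1+ψ(Kᵢ−1)) = 0.
Feasibility: ΣzᵢKᵢ = 1.4410, Σzᵢ/Kᵢ = 1.2816 — both > 1, two phases present.
Iterate (Newton) starting at ψ = 0.58:
  ψ = 0.5800: g = 0.06622, g' = -0.6214 → ψ = 0.6866
  ψ = 0.6866: g = -0.00278, g' = -0.6797 → ψ = 0.6825
Converged at ψ = 0.6825.
Compositions from xᵢ = zᵢ/(1+ψ(Kᵢ−1)), yᵢ = Kᵢxᵢ:
  A: x = 0.3865, y = 0.7779
  B: x = 0.6135, y = 0.2221

y_B = 0.2221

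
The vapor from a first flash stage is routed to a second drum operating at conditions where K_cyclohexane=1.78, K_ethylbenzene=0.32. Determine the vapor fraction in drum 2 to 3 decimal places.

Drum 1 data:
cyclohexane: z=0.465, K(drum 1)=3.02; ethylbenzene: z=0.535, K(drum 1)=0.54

Drum 1:
Let ψ₁ = V/F and solve Σ zᵢ(Kᵢ−1)/(1+ψ₁(Kᵢ−1)) = 0.
Check two-phase: ΣzᵢKᵢ = 1.693 > 1 and Σzᵢ/Kᵢ = 1.145 > 1, so g(0) = 0.693 > 0 and g(1) = -0.145 < 0.
Binary case is linear: z₁(K₁−1)(1+ψ₁(K₂−1)) + z₂(K₂−1)(1+ψ₁(K₁−1)) = 0
⇒ ψ₁ = [z₁(K₁−1)+z₂(K₂−1)] / [−(K₁−1)(K₂−1)] = 0.6932/0.9292 = 0.746
Drum-1 compositions:
  cyclohexane: x = 0.185, y = 0.560
  ethylbenzene: x = 0.815, y = 0.440
Drum-2 feed = drum-1 vapor: z₂ = (0.5602, 0.4398).
Drum 2:
Let ψ₂ = V/F and solve Σ zᵢ(Kᵢ−1)/(1+ψ₂(Kᵢ−1)) = 0.
Check two-phase: ΣzᵢKᵢ = 1.138 > 1 and Σzᵢ/Kᵢ = 1.689 > 1, so g(0) = 0.138 > 0 and g(1) = -0.689 < 0.
Binary case is linear: z₁(K₁−1)(1+ψ₂(K₂−1)) + z₂(K₂−1)(1+ψ₂(K₁−1)) = 0
⇒ ψ₂ = [z₁(K₁−1)+z₂(K₂−1)] / [−(K₁−1)(K₂−1)] = 0.1378/0.5304 = 0.260
  cyclohexane: x = 0.466, y = 0.829
  ethylbenzene: x = 0.534, y = 0.171

V/F (drum 2) = 0.260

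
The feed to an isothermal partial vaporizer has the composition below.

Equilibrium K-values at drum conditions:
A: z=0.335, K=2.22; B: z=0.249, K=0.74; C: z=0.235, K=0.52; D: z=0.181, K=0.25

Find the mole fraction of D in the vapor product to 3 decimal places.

y_D = 0.051

Material balance + equilibrium reduce to Σ zᵢ(Kᵢ−1)/(1+V/F(Kᵢ−1)) = 0.
Check two-phase: ΣzᵢKᵢ = 1.095 > 1 and Σzᵢ/Kᵢ = 1.663 > 1, so g(0) = 0.095 > 0 and g(1) = -0.663 < 0.
Iterate (Newton) starting at V/F = 0.59:
  V/F = 0.590: g = -0.2397, g' = -0.625 → V/F = 0.207
  V/F = 0.207: g = -0.0278, g' = -0.546 → V/F = 0.156
Converged at V/F = 0.156.
Compositions from xᵢ = zᵢ/(1+V/F(Kᵢ−1)), yᵢ = Kᵢxᵢ:
  A: x = 0.281, y = 0.625
  B: x = 0.260, y = 0.192
  C: x = 0.254, y = 0.132
  D: x = 0.205, y = 0.051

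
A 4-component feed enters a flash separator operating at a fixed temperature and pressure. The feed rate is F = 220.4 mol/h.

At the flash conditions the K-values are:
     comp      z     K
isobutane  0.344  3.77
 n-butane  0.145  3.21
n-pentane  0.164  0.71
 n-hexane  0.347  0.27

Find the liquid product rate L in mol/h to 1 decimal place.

Material balance + equilibrium reduce to Σ zᵢ(Kᵢ−1)/(1+V/F(Kᵢ−1)) = 0.
Feasibility: ΣzᵢKᵢ = 1.972, Σzᵢ/Kᵢ = 1.653 — both > 1, two phases present.
Newton iteration, V/F⁰ = 0.31:
  V/F = 0.310: g = 0.3232, g' = -1.339 → V/F = 0.551
  V/F = 0.551: g = 0.0409, g' = -1.095 → V/F = 0.589
Converged at V/F = 0.589.
Then V = V/F·F = 0.5886·220.4 = 129.7 mol/h and L = F − V = 90.7 mol/h.

L = 90.7 mol/h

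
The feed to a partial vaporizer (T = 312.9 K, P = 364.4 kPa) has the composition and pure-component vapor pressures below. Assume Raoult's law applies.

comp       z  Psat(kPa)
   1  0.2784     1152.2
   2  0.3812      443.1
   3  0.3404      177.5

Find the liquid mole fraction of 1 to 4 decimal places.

x_1 = 0.1030

Raoult's law: Kᵢ = Pᵢˢᵃᵗ/P = Pᵢˢᵃᵗ/364.4.
  K_1 = 1152.2/364.4 = 3.161910, K_2 = 443.1/364.4 = 1.215971, K_3 = 177.5/364.4 = 0.487102
Iterate (Newton) starting at β = 0.5:
  β = 0.5000: g = 0.12873, g' = -0.4769 → β = 0.7699
  β = 0.7699: g = 0.00796, g' = -0.4409 → β = 0.7880
  β = 0.7880: g = -0.00002, g' = -0.4432 → β = 0.7879
Converged at β = 0.7879.
Compositions from xᵢ = zᵢ/(1+β(Kᵢ−1)), yᵢ = Kᵢxᵢ:
  1: x = 0.1030, y = 0.3256
  2: x = 0.3258, y = 0.3961
  3: x = 0.5713, y = 0.2783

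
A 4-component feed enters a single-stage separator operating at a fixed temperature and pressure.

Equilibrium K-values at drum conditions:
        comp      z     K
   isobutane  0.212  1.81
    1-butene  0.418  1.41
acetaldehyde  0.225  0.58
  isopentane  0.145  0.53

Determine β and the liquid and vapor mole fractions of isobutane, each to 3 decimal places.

Let β = V/F and solve Σ zᵢ(Kᵢ−1)/(1+β(Kᵢ−1)) = 0.
Check two-phase: ΣzᵢKᵢ = 1.180 > 1 and Σzᵢ/Kᵢ = 1.075 > 1, so g(0) = 0.180 > 0 and g(1) = -0.075 < 0.
Iterate (Newton) starting at β = 0.38:
  β = 0.380: g = 0.0842, g' = -0.238 → β = 0.734
  β = 0.734: g = -0.0013, g' = -0.254 → β = 0.729
Converged at β = 0.729.
Compositions from xᵢ = zᵢ/(1+β(Kᵢ−1)), yᵢ = Kᵢxᵢ:
  isobutane: x = 0.133, y = 0.241
  1-butene: x = 0.322, y = 0.454
  acetaldehyde: x = 0.324, y = 0.188
  isopentane: x = 0.221, y = 0.117

β = 0.729, x_isobutane = 0.133, y_isobutane = 0.241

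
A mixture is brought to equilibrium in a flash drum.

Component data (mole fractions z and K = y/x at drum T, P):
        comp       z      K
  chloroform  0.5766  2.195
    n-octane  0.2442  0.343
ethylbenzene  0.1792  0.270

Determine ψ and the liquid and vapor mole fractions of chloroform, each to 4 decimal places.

Rachford–Rice: g(ψ) = Σ zᵢ(Kᵢ−1)/(1+ψ(Kᵢ−1)) = 0.
g(0) = ΣzᵢKᵢ − 1 = 0.3978 and g(1) = 1 − Σzᵢ/Kᵢ = -0.6383, so a root lies in (0, 1).
Newton iteration, ψ⁰ = 0.5:
  ψ = 0.5000: g = -0.01361, g' = -0.7932 → ψ = 0.4828
  ψ = 0.4828: g = -0.00007, g' = -0.7850 → ψ = 0.4827
Converged at ψ = 0.4827.
Compositions from xᵢ = zᵢ/(1+ψ(Kᵢ−1)), yᵢ = Kᵢxᵢ:
  chloroform: x = 0.3657, y = 0.8026
  n-octane: x = 0.3576, y = 0.1227
  ethylbenzene: x = 0.2767, y = 0.0747

ψ = 0.4827, x_chloroform = 0.3657, y_chloroform = 0.8026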